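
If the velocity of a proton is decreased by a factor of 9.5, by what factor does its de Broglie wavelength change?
The wavelength increases by a factor of 9.5.

From λ = h/(mv), the wavelength is inversely proportional to velocity:

λ ∝ 1/v

If v → v/9.5, then λ → 9.5λ

When velocity is decreased by a factor of 9.5, the wavelength increases by a factor of 9.5.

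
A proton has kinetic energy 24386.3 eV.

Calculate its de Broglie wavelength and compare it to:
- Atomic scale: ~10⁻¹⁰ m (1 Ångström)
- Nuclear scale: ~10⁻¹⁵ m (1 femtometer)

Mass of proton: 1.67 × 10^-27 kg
λ = 1.83 × 10^-13 m, which is between nuclear and atomic scales.

Using λ = h/√(2mKE):

KE = 24386.3 eV = 3.907 × 10^-15 J

λ = h/√(2mKE)
λ = (6.626 × 10^-34 J·s) / √(2 × 1.67 × 10^-27 kg × 3.907 × 10^-15 J)
λ = 1.83 × 10^-13 m

Comparison:
- Atomic scale (10⁻¹⁰ m): λ is 0.0018× this size
- Nuclear scale (10⁻¹⁵ m): λ is 1.8e+02× this size

The wavelength is between nuclear and atomic scales.

This wavelength is appropriate for probing atomic structure but too large for nuclear physics experiments.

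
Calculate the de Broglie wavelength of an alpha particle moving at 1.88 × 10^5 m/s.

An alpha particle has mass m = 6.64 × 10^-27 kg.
5.31 × 10^-13 m

Using the de Broglie relation λ = h/(mv):

λ = h/(mv)
λ = (6.626 × 10^-34 J·s) / (6.64 × 10^-27 kg × 1.88 × 10^5 m/s)
λ = 5.31 × 10^-13 m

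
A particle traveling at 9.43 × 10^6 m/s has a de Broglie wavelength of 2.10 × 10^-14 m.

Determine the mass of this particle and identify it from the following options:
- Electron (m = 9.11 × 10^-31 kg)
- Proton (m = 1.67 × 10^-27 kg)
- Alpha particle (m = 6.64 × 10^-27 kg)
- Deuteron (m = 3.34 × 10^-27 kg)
The particle is a deuteron.

From λ = h/(mv), solve for mass:

m = h/(λv)
m = (6.626 × 10^-34 J·s) / (2.10 × 10^-14 m × 9.43 × 10^6 m/s)
m = 3.35 × 10^-27 kg

Comparing with the listed masses, this is closest to a deuteron.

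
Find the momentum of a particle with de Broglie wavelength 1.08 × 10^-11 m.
6.14 × 10^-23 kg·m/s

From the de Broglie relation λ = h/p, we solve for p:

p = h/λ
p = (6.626 × 10^-34 J·s) / (1.08 × 10^-11 m)
p = 6.14 × 10^-23 kg·m/s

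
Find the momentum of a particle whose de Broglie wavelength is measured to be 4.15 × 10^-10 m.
1.60 × 10^-24 kg·m/s

From the de Broglie relation λ = h/p, we solve for p:

p = h/λ
p = (6.626 × 10^-34 J·s) / (4.15 × 10^-10 m)
p = 1.60 × 10^-24 kg·m/s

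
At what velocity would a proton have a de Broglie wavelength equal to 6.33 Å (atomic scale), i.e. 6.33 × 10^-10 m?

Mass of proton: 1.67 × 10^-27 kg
6.27 × 10^2 m/s

From λ = h/(mv), solve for v:

v = h/(mλ)
v = (6.626 × 10^-34 J·s) / (1.67 × 10^-27 kg × 6.33 × 10^-10 m)
v = 6.27 × 10^2 m/s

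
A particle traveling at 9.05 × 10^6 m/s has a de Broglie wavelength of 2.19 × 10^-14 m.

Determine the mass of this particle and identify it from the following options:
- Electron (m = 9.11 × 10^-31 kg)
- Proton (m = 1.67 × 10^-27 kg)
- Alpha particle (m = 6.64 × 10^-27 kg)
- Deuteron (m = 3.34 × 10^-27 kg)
The particle is a deuteron.

From λ = h/(mv), solve for mass:

m = h/(λv)
m = (6.626 × 10^-34 J·s) / (2.19 × 10^-14 m × 9.05 × 10^6 m/s)
m = 3.34 × 10^-27 kg

Comparing with the listed masses, this is closest to a deuteron.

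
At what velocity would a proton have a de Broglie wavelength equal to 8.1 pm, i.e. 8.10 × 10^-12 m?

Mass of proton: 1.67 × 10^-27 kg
4.90 × 10^4 m/s

From λ = h/(mv), solve for v:

v = h/(mλ)
v = (6.626 × 10^-34 J·s) / (1.67 × 10^-27 kg × 8.10 × 10^-12 m)
v = 4.90 × 10^4 m/s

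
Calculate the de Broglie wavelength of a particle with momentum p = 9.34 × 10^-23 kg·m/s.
7.09 × 10^-12 m

Using the de Broglie relation λ = h/p:

λ = h/p
λ = (6.626 × 10^-34 J·s) / (9.34 × 10^-23 kg·m/s)
λ = 7.09 × 10^-12 m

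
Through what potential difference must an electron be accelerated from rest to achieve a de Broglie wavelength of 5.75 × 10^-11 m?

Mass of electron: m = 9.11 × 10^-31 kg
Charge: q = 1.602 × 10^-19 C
455 V

From λ = h/√(2mqV), we solve for V:

λ² = h²/(2mqV)
V = h²/(2mqλ²)
V = (6.626 × 10^-34 J·s)² / (2 × 9.11 × 10^-31 kg × 1.602 × 10^-19 C × (5.75 × 10^-11 m)²)
V = 455 V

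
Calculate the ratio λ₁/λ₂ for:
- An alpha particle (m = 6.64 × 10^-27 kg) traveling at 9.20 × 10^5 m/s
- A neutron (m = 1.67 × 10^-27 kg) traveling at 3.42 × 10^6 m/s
λ₁/λ₂ = 0.935

Using λ = h/(mv):

λ₁ = h/(m₁v₁) = 1.08 × 10^-13 m
λ₂ = h/(m₂v₂) = 1.16 × 10^-13 m

Ratio λ₁/λ₂ = (m₂v₂)/(m₁v₁)
         = (1.67 × 10^-27 kg × 3.42 × 10^6 m/s) / (6.64 × 10^-27 kg × 9.20 × 10^5 m/s)
         = 0.935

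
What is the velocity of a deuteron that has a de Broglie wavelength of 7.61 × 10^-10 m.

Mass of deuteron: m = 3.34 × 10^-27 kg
2.61 × 10^2 m/s

From the de Broglie relation λ = h/(mv), we solve for v:

v = h/(mλ)
v = (6.626 × 10^-34 J·s) / (3.34 × 10^-27 kg × 7.61 × 10^-10 m)
v = 2.61 × 10^2 m/s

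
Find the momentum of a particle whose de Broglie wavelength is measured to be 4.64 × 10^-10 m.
1.43 × 10^-24 kg·m/s

From the de Broglie relation λ = h/p, we solve for p:

p = h/λ
p = (6.626 × 10^-34 J·s) / (4.64 × 10^-10 m)
p = 1.43 × 10^-24 kg·m/s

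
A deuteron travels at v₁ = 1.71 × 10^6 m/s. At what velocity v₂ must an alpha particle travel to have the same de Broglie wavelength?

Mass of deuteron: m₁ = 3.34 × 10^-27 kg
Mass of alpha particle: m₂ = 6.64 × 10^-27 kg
v₂ = 8.60 × 10^5 m/s

For equal de Broglie wavelengths: λ₁ = λ₂

h/(m₁v₁) = h/(m₂v₂)
m₁v₁ = m₂v₂
v₂ = v₁ · (m₁/m₂)

v₂ = 1.71 × 10^6 m/s × (3.34 × 10^-27 kg / 6.64 × 10^-27 kg)
v₂ = 8.60 × 10^5 m/s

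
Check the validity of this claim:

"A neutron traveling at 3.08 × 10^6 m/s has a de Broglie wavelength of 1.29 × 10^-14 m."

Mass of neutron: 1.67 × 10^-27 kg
False

The claim is incorrect.

Using λ = h/(mv):
λ = (6.626 × 10^-34 J·s) / (1.67 × 10^-27 kg × 3.08 × 10^6 m/s)
λ = 1.29 × 10^-13 m

The actual wavelength differs from the claimed 1.29 × 10^-14 m.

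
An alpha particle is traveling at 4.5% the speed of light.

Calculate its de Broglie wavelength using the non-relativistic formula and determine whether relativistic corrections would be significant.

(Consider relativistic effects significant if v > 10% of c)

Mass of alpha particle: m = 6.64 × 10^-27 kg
No, relativistic corrections are not needed.

Using the non-relativistic de Broglie formula λ = h/(mv):

v = 4.5% × c = 1.349 × 10^7 m/s

λ = h/(mv)
λ = (6.626 × 10^-34 J·s) / (6.64 × 10^-27 kg × 1.349 × 10^7 m/s)
λ = 7.40 × 10^-15 m

Since v = 4.5% of c < 10% of c, relativistic corrections are NOT significant and this non-relativistic result is a good approximation.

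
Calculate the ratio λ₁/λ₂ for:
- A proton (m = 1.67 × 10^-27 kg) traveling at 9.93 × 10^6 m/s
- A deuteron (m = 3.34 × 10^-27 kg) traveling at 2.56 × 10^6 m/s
λ₁/λ₂ = 0.516

Using λ = h/(mv):

λ₁ = h/(m₁v₁) = 4.00 × 10^-14 m
λ₂ = h/(m₂v₂) = 7.75 × 10^-14 m

Ratio λ₁/λ₂ = (m₂v₂)/(m₁v₁)
         = (3.34 × 10^-27 kg × 2.56 × 10^6 m/s) / (1.67 × 10^-27 kg × 9.93 × 10^6 m/s)
         = 0.516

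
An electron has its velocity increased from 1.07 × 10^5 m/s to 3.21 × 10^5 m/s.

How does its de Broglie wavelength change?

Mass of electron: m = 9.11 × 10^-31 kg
The wavelength decreases by a factor of 3.

Using λ = h/(mv):

Initial wavelength: λ₁ = h/(mv₁) = 6.80 × 10^-9 m
Final wavelength: λ₂ = h/(mv₂) = 2.27 × 10^-9 m

Since λ ∝ 1/v, when velocity increases by a factor of 3, the wavelength decreases by a factor of 3.

λ₂/λ₁ = v₁/v₂ = 1/3

The wavelength decreases by a factor of 3.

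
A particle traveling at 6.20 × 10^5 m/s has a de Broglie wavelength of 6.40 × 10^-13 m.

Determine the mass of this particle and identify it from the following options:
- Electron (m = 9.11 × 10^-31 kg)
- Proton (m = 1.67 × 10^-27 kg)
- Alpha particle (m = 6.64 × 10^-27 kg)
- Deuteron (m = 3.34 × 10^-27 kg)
The particle is a proton.

From λ = h/(mv), solve for mass:

m = h/(λv)
m = (6.626 × 10^-34 J·s) / (6.40 × 10^-13 m × 6.20 × 10^5 m/s)
m = 1.67 × 10^-27 kg

Comparing with the listed masses, this is closest to a proton.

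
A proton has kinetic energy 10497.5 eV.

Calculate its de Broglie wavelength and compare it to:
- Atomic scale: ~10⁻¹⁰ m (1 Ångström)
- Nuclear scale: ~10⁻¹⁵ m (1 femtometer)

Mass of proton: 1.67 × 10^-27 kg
λ = 2.80 × 10^-13 m, which is between nuclear and atomic scales.

Using λ = h/√(2mKE):

KE = 10497.5 eV = 1.682 × 10^-15 J

λ = h/√(2mKE)
λ = (6.626 × 10^-34 J·s) / √(2 × 1.67 × 10^-27 kg × 1.682 × 10^-15 J)
λ = 2.80 × 10^-13 m

Comparison:
- Atomic scale (10⁻¹⁰ m): λ is 0.0028× this size
- Nuclear scale (10⁻¹⁵ m): λ is 2.8e+02× this size

The wavelength is between nuclear and atomic scales.

This wavelength is appropriate for probing atomic structure but too large for nuclear physics experiments.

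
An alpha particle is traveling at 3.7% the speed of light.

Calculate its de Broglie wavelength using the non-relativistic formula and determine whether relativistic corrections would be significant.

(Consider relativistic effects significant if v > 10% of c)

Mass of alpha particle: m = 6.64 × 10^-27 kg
No, relativistic corrections are not needed.

Using the non-relativistic de Broglie formula λ = h/(mv):

v = 3.7% × c = 1.109 × 10^7 m/s

λ = h/(mv)
λ = (6.626 × 10^-34 J·s) / (6.64 × 10^-27 kg × 1.109 × 10^7 m/s)
λ = 9.00 × 10^-15 m

Since v = 3.7% of c < 10% of c, relativistic corrections are NOT significant and this non-relativistic result is a good approximation.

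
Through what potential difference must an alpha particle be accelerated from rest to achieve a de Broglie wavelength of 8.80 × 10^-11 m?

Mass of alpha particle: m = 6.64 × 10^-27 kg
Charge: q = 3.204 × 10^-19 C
1.33 × 10^-2 V

From λ = h/√(2mqV), we solve for V:

λ² = h²/(2mqV)
V = h²/(2mqλ²)
V = (6.626 × 10^-34 J·s)² / (2 × 6.64 × 10^-27 kg × 3.204 × 10^-19 C × (8.80 × 10^-11 m)²)
V = 1.33 × 10^-2 V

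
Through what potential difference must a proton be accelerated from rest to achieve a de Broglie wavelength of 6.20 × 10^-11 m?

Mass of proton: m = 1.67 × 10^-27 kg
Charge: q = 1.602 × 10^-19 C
2.13 × 10^-1 V

From λ = h/√(2mqV), we solve for V:

λ² = h²/(2mqV)
V = h²/(2mqλ²)
V = (6.626 × 10^-34 J·s)² / (2 × 1.67 × 10^-27 kg × 1.602 × 10^-19 C × (6.20 × 10^-11 m)²)
V = 2.13 × 10^-1 V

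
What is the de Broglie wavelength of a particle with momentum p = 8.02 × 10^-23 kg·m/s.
8.26 × 10^-12 m

Using the de Broglie relation λ = h/p:

λ = h/p
λ = (6.626 × 10^-34 J·s) / (8.02 × 10^-23 kg·m/s)
λ = 8.26 × 10^-12 m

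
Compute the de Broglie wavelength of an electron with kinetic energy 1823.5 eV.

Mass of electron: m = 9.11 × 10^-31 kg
2.87 × 10^-11 m

Using λ = h/√(2mKE):

First convert KE to Joules: KE = 1823.5 eV = 2.922 × 10^-16 J

λ = h/√(2mKE)
λ = (6.626 × 10^-34 J·s) / √(2 × 9.11 × 10^-31 kg × 2.922 × 10^-16 J)
λ = 2.87 × 10^-11 m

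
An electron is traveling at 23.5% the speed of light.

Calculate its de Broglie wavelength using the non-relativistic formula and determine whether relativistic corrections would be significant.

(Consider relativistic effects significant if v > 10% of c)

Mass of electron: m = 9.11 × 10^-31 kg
Yes, relativistic corrections are needed.

Using the non-relativistic de Broglie formula λ = h/(mv):

v = 23.5% × c = 7.045 × 10^7 m/s

λ = h/(mv)
λ = (6.626 × 10^-34 J·s) / (9.11 × 10^-31 kg × 7.045 × 10^7 m/s)
λ = 1.03 × 10^-11 m

Since v = 23.5% of c > 10% of c, relativistic corrections ARE significant and the actual wavelength would differ from this non-relativistic estimate.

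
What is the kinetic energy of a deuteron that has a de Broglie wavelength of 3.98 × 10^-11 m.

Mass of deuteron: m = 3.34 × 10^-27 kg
4.15 × 10^-20 J (or 0.259 eV)

From λ = h/√(2mKE), we solve for KE:

λ² = h²/(2mKE)
KE = h²/(2mλ²)
KE = (6.626 × 10^-34 J·s)² / (2 × 3.34 × 10^-27 kg × (3.98 × 10^-11 m)²)
KE = 4.15 × 10^-20 J
KE = 0.259 eV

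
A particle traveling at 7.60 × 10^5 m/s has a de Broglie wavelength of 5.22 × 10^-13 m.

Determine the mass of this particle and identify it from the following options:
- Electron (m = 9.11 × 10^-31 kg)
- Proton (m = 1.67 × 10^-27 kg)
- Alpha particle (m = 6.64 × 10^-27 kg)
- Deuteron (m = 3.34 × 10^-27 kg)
The particle is a proton.

From λ = h/(mv), solve for mass:

m = h/(λv)
m = (6.626 × 10^-34 J·s) / (5.22 × 10^-13 m × 7.60 × 10^5 m/s)
m = 1.67 × 10^-27 kg

Comparing with the listed masses, this is closest to a proton.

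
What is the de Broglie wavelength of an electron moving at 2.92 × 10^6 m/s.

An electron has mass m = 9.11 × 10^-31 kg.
2.49 × 10^-10 m

Using the de Broglie relation λ = h/(mv):

λ = h/(mv)
λ = (6.626 × 10^-34 J·s) / (9.11 × 10^-31 kg × 2.92 × 10^6 m/s)
λ = 2.49 × 10^-10 m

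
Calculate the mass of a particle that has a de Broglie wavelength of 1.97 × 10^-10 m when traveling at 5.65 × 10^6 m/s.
5.95 × 10^-31 kg

From the de Broglie relation λ = h/(mv), we solve for m:

m = h/(λv)
m = (6.626 × 10^-34 J·s) / (1.97 × 10^-10 m × 5.65 × 10^6 m/s)
m = 5.95 × 10^-31 kg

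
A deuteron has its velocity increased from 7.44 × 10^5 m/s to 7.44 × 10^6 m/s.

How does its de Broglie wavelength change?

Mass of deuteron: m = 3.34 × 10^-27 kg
The wavelength decreases by a factor of 10.

Using λ = h/(mv):

Initial wavelength: λ₁ = h/(mv₁) = 2.67 × 10^-13 m
Final wavelength: λ₂ = h/(mv₂) = 2.67 × 10^-14 m

Since λ ∝ 1/v, when velocity increases by a factor of 10, the wavelength decreases by a factor of 10.

λ₂/λ₁ = v₁/v₂ = 1/10

The wavelength decreases by a factor of 10.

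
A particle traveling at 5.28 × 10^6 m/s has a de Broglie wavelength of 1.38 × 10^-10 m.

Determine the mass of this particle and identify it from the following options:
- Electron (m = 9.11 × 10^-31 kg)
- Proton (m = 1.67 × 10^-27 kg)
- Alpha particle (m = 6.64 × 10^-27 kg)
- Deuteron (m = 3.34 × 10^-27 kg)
The particle is an electron.

From λ = h/(mv), solve for mass:

m = h/(λv)
m = (6.626 × 10^-34 J·s) / (1.38 × 10^-10 m × 5.28 × 10^6 m/s)
m = 9.09 × 10^-31 kg

Comparing with the listed masses, this is closest to an electron.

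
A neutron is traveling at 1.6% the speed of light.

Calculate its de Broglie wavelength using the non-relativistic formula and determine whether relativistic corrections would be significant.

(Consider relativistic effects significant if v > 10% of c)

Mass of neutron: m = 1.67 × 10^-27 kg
No, relativistic corrections are not needed.

Using the non-relativistic de Broglie formula λ = h/(mv):

v = 1.6% × c = 4.797 × 10^6 m/s

λ = h/(mv)
λ = (6.626 × 10^-34 J·s) / (1.67 × 10^-27 kg × 4.797 × 10^6 m/s)
λ = 8.27 × 10^-14 m

Since v = 1.6% of c < 10% of c, relativistic corrections are NOT significant and this non-relativistic result is a good approximation.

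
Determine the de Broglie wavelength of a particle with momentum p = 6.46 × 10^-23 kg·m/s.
1.03 × 10^-11 m

Using the de Broglie relation λ = h/p:

λ = h/p
λ = (6.626 × 10^-34 J·s) / (6.46 × 10^-23 kg·m/s)
λ = 1.03 × 10^-11 m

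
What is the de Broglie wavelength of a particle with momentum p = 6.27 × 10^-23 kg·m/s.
1.06 × 10^-11 m

Using the de Broglie relation λ = h/p:

λ = h/p
λ = (6.626 × 10^-34 J·s) / (6.27 × 10^-23 kg·m/s)
λ = 1.06 × 10^-11 m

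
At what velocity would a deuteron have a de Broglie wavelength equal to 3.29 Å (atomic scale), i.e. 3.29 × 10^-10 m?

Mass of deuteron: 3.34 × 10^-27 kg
6.03 × 10^2 m/s

From λ = h/(mv), solve for v:

v = h/(mλ)
v = (6.626 × 10^-34 J·s) / (3.34 × 10^-27 kg × 3.29 × 10^-10 m)
v = 6.03 × 10^2 m/s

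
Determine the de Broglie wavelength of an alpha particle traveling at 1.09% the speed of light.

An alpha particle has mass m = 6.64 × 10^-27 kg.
3.05 × 10^-14 m

Using the de Broglie relation λ = h/(mv):

v = 1.09% × c = 3.268 × 10^6 m/s

λ = h/(mv)
λ = (6.626 × 10^-34 J·s) / (6.64 × 10^-27 kg × 3.268 × 10^6 m/s)
λ = 3.05 × 10^-14 m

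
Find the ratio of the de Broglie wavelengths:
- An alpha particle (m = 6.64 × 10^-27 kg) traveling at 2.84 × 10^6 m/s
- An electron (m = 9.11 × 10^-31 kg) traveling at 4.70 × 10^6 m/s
λ₁/λ₂ = 2.27 × 10^-4

Using λ = h/(mv):

λ₁ = h/(m₁v₁) = 3.51 × 10^-14 m
λ₂ = h/(m₂v₂) = 1.55 × 10^-10 m

Ratio λ₁/λ₂ = (m₂v₂)/(m₁v₁)
         = (9.11 × 10^-31 kg × 4.70 × 10^6 m/s) / (6.64 × 10^-27 kg × 2.84 × 10^6 m/s)
         = 2.27 × 10^-4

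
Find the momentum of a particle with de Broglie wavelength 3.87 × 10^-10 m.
1.71 × 10^-24 kg·m/s

From the de Broglie relation λ = h/p, we solve for p:

p = h/λ
p = (6.626 × 10^-34 J·s) / (3.87 × 10^-10 m)
p = 1.71 × 10^-24 kg·m/s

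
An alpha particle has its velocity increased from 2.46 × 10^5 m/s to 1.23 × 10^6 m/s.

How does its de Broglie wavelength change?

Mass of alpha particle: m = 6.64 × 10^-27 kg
The wavelength decreases by a factor of 5.

Using λ = h/(mv):

Initial wavelength: λ₁ = h/(mv₁) = 4.06 × 10^-13 m
Final wavelength: λ₂ = h/(mv₂) = 8.11 × 10^-14 m

Since λ ∝ 1/v, when velocity increases by a factor of 5, the wavelength decreases by a factor of 5.

λ₂/λ₁ = v₁/v₂ = 1/5

The wavelength decreases by a factor of 5.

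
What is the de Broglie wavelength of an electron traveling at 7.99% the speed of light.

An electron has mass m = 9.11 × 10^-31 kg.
3.04 × 10^-11 m

Using the de Broglie relation λ = h/(mv):

v = 7.99% × c = 2.395 × 10^7 m/s

λ = h/(mv)
λ = (6.626 × 10^-34 J·s) / (9.11 × 10^-31 kg × 2.395 × 10^7 m/s)
λ = 3.04 × 10^-11 m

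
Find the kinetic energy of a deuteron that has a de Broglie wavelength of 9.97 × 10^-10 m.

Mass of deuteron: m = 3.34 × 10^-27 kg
6.61 × 10^-23 J (or 4.13 × 10^-4 eV)

From λ = h/√(2mKE), we solve for KE:

λ² = h²/(2mKE)
KE = h²/(2mλ²)
KE = (6.626 × 10^-34 J·s)² / (2 × 3.34 × 10^-27 kg × (9.97 × 10^-10 m)²)
KE = 6.61 × 10^-23 J
KE = 4.13 × 10^-4 eV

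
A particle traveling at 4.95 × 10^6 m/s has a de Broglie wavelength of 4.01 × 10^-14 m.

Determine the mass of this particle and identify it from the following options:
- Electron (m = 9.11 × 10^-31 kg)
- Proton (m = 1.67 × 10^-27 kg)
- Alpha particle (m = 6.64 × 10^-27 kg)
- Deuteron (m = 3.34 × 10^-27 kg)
The particle is a deuteron.

From λ = h/(mv), solve for mass:

m = h/(λv)
m = (6.626 × 10^-34 J·s) / (4.01 × 10^-14 m × 4.95 × 10^6 m/s)
m = 3.34 × 10^-27 kg

Comparing with the listed masses, this is closest to a deuteron.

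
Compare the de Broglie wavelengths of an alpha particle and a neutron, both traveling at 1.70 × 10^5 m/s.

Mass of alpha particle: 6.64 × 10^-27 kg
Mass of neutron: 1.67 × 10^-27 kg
The neutron has the longer wavelength.

Using λ = h/(mv), since both particles have the same velocity, the wavelength depends only on mass.

For alpha particle: λ₁ = h/(m₁v) = 5.87 × 10^-13 m
For neutron: λ₂ = h/(m₂v) = 2.33 × 10^-12 m

Since λ ∝ 1/m at constant velocity, the lighter particle has the longer wavelength.

The neutron has the longer de Broglie wavelength.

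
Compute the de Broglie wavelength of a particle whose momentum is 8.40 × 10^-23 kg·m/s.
7.89 × 10^-12 m

Using the de Broglie relation λ = h/p:

λ = h/p
λ = (6.626 × 10^-34 J·s) / (8.40 × 10^-23 kg·m/s)
λ = 7.89 × 10^-12 m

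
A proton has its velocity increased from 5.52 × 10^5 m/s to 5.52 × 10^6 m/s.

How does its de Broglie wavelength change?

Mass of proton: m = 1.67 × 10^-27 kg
The wavelength decreases by a factor of 10.

Using λ = h/(mv):

Initial wavelength: λ₁ = h/(mv₁) = 7.19 × 10^-13 m
Final wavelength: λ₂ = h/(mv₂) = 7.19 × 10^-14 m

Since λ ∝ 1/v, when velocity increases by a factor of 10, the wavelength decreases by a factor of 10.

λ₂/λ₁ = v₁/v₂ = 1/10

The wavelength decreases by a factor of 10.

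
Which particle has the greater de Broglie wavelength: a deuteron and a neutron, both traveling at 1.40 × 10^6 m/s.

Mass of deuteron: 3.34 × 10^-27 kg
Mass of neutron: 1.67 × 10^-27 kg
The neutron has the longer wavelength.

Using λ = h/(mv), since both particles have the same velocity, the wavelength depends only on mass.

For deuteron: λ₁ = h/(m₁v) = 1.42 × 10^-13 m
For neutron: λ₂ = h/(m₂v) = 2.83 × 10^-13 m

Since λ ∝ 1/m at constant velocity, the lighter particle has the longer wavelength.

The neutron has the longer de Broglie wavelength.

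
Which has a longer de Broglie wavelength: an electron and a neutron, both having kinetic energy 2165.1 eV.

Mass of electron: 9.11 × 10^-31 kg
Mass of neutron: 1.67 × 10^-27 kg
The electron has the longer wavelength.

Using λ = h/√(2mKE):

For electron: λ₁ = h/√(2m₁KE) = 2.64 × 10^-11 m
For neutron: λ₂ = h/√(2m₂KE) = 6.16 × 10^-13 m

Since λ ∝ 1/√m at constant kinetic energy, the lighter particle has the longer wavelength.

The electron has the longer de Broglie wavelength.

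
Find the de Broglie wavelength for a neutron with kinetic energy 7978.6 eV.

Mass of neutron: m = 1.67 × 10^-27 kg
3.21 × 10^-13 m

Using λ = h/√(2mKE):

First convert KE to Joules: KE = 7978.6 eV = 1.278 × 10^-15 J

λ = h/√(2mKE)
λ = (6.626 × 10^-34 J·s) / √(2 × 1.67 × 10^-27 kg × 1.278 × 10^-15 J)
λ = 3.21 × 10^-13 m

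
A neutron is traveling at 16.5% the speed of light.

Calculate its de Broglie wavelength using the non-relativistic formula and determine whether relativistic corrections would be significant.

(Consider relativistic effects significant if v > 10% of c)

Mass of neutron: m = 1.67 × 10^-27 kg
Yes, relativistic corrections are needed.

Using the non-relativistic de Broglie formula λ = h/(mv):

v = 16.5% × c = 4.947 × 10^7 m/s

λ = h/(mv)
λ = (6.626 × 10^-34 J·s) / (1.67 × 10^-27 kg × 4.947 × 10^7 m/s)
λ = 8.02 × 10^-15 m

Since v = 16.5% of c > 10% of c, relativistic corrections ARE significant and the actual wavelength would differ from this non-relativistic estimate.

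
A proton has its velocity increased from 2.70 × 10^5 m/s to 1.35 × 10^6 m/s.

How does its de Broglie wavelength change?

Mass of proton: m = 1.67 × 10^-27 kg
The wavelength decreases by a factor of 5.

Using λ = h/(mv):

Initial wavelength: λ₁ = h/(mv₁) = 1.47 × 10^-12 m
Final wavelength: λ₂ = h/(mv₂) = 2.94 × 10^-13 m

Since λ ∝ 1/v, when velocity increases by a factor of 5, the wavelength decreases by a factor of 5.

λ₂/λ₁ = v₁/v₂ = 1/5

The wavelength decreases by a factor of 5.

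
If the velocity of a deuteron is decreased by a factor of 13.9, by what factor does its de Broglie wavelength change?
The wavelength increases by a factor of 13.9.

From λ = h/(mv), the wavelength is inversely proportional to velocity:

λ ∝ 1/v

If v → v/13.9, then λ → 13.9λ

When velocity is decreased by a factor of 13.9, the wavelength increases by a factor of 13.9.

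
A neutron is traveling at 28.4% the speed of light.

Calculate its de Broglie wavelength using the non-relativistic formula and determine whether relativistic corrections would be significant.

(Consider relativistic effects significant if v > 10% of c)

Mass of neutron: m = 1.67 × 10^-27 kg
Yes, relativistic corrections are needed.

Using the non-relativistic de Broglie formula λ = h/(mv):

v = 28.4% × c = 8.514 × 10^7 m/s

λ = h/(mv)
λ = (6.626 × 10^-34 J·s) / (1.67 × 10^-27 kg × 8.514 × 10^7 m/s)
λ = 4.66 × 10^-15 m

Since v = 28.4% of c > 10% of c, relativistic corrections ARE significant and the actual wavelength would differ from this non-relativistic estimate.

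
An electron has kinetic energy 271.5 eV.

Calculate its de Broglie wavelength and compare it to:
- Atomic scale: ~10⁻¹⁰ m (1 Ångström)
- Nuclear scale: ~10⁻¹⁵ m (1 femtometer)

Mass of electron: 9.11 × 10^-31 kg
λ = 7.44 × 10^-11 m, which is between nuclear and atomic scales.

Using λ = h/√(2mKE):

KE = 271.5 eV = 4.350 × 10^-17 J

λ = h/√(2mKE)
λ = (6.626 × 10^-34 J·s) / √(2 × 9.11 × 10^-31 kg × 4.350 × 10^-17 J)
λ = 7.44 × 10^-11 m

Comparison:
- Atomic scale (10⁻¹⁰ m): λ is 0.74× this size
- Nuclear scale (10⁻¹⁵ m): λ is 7.4e+04× this size

The wavelength is between nuclear and atomic scales.

This wavelength is appropriate for probing atomic structure but too large for nuclear physics experiments.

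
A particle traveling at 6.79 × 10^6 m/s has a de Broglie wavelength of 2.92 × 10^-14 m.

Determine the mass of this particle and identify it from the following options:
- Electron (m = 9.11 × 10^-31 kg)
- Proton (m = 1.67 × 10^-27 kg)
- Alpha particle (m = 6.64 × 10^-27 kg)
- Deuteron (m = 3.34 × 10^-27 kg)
The particle is a deuteron.

From λ = h/(mv), solve for mass:

m = h/(λv)
m = (6.626 × 10^-34 J·s) / (2.92 × 10^-14 m × 6.79 × 10^6 m/s)
m = 3.34 × 10^-27 kg

Comparing with the listed masses, this is closest to a deuteron.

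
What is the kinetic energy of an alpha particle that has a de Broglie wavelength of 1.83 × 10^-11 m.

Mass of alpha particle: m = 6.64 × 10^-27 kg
9.87 × 10^-20 J (or 0.616 eV)

From λ = h/√(2mKE), we solve for KE:

λ² = h²/(2mKE)
KE = h²/(2mλ²)
KE = (6.626 × 10^-34 J·s)² / (2 × 6.64 × 10^-27 kg × (1.83 × 10^-11 m)²)
KE = 9.87 × 10^-20 J
KE = 0.616 eV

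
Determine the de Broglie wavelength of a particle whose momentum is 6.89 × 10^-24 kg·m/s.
9.62 × 10^-11 m

Using the de Broglie relation λ = h/p:

λ = h/p
λ = (6.626 × 10^-34 J·s) / (6.89 × 10^-24 kg·m/s)
λ = 9.62 × 10^-11 m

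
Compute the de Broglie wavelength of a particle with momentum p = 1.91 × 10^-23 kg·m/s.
3.47 × 10^-11 m

Using the de Broglie relation λ = h/p:

λ = h/p
λ = (6.626 × 10^-34 J·s) / (1.91 × 10^-23 kg·m/s)
λ = 3.47 × 10^-11 m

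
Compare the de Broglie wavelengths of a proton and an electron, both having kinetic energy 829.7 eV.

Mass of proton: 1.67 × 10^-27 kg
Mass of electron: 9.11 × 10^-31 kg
The electron has the longer wavelength.

Using λ = h/√(2mKE):

For proton: λ₁ = h/√(2m₁KE) = 9.94 × 10^-13 m
For electron: λ₂ = h/√(2m₂KE) = 4.26 × 10^-11 m

Since λ ∝ 1/√m at constant kinetic energy, the lighter particle has the longer wavelength.

The electron has the longer de Broglie wavelength.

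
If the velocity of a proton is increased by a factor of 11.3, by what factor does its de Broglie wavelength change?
The wavelength decreases by a factor of 11.3.

From λ = h/(mv), the wavelength is inversely proportional to velocity:

λ ∝ 1/v

If v → 11.3v, then λ → λ/11.3

When velocity is increased by a factor of 11.3, the wavelength decreases by a factor of 11.3.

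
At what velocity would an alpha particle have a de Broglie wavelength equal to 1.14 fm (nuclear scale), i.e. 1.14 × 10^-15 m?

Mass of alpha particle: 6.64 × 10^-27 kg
8.75 × 10^7 m/s

From λ = h/(mv), solve for v:

v = h/(mλ)
v = (6.626 × 10^-34 J·s) / (6.64 × 10^-27 kg × 1.14 × 10^-15 m)
v = 8.75 × 10^7 m/s

Note: This velocity is 29.2% of the speed of light, so relativistic corrections would be needed for a more accurate calculation.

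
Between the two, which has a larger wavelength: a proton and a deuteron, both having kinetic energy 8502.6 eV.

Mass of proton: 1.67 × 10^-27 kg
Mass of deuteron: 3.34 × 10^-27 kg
The proton has the longer wavelength.

Using λ = h/√(2mKE):

For proton: λ₁ = h/√(2m₁KE) = 3.11 × 10^-13 m
For deuteron: λ₂ = h/√(2m₂KE) = 2.20 × 10^-13 m

Since λ ∝ 1/√m at constant kinetic energy, the lighter particle has the longer wavelength.

The proton has the longer de Broglie wavelength.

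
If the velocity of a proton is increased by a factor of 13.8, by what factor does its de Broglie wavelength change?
The wavelength decreases by a factor of 13.8.

From λ = h/(mv), the wavelength is inversely proportional to velocity:

λ ∝ 1/v

If v → 13.8v, then λ → λ/13.8

When velocity is increased by a factor of 13.8, the wavelength decreases by a factor of 13.8.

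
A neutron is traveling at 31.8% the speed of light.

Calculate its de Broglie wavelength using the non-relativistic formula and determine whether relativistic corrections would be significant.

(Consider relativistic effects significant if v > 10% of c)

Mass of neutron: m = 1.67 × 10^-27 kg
Yes, relativistic corrections are needed.

Using the non-relativistic de Broglie formula λ = h/(mv):

v = 31.8% × c = 9.533 × 10^7 m/s

λ = h/(mv)
λ = (6.626 × 10^-34 J·s) / (1.67 × 10^-27 kg × 9.533 × 10^7 m/s)
λ = 4.16 × 10^-15 m

Since v = 31.8% of c > 10% of c, relativistic corrections ARE significant and the actual wavelength would differ from this non-relativistic estimate.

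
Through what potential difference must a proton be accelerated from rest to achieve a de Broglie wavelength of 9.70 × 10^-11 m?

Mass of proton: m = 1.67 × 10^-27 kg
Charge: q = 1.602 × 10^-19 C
8.72 × 10^-2 V

From λ = h/√(2mqV), we solve for V:

λ² = h²/(2mqV)
V = h²/(2mqλ²)
V = (6.626 × 10^-34 J·s)² / (2 × 1.67 × 10^-27 kg × 1.602 × 10^-19 C × (9.70 × 10^-11 m)²)
V = 8.72 × 10^-2 V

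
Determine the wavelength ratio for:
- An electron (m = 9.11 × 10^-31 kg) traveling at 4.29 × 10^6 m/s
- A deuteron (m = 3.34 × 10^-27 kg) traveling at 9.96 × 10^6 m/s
λ₁/λ₂ = 8.51 × 10^3

Using λ = h/(mv):

λ₁ = h/(m₁v₁) = 1.70 × 10^-10 m
λ₂ = h/(m₂v₂) = 1.99 × 10^-14 m

Ratio λ₁/λ₂ = (m₂v₂)/(m₁v₁)
         = (3.34 × 10^-27 kg × 9.96 × 10^6 m/s) / (9.11 × 10^-31 kg × 4.29 × 10^6 m/s)
         = 8.51 × 10^3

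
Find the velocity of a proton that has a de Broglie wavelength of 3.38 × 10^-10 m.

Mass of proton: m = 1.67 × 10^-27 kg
1.17 × 10^3 m/s

From the de Broglie relation λ = h/(mv), we solve for v:

v = h/(mλ)
v = (6.626 × 10^-34 J·s) / (1.67 × 10^-27 kg × 3.38 × 10^-10 m)
v = 1.17 × 10^3 m/s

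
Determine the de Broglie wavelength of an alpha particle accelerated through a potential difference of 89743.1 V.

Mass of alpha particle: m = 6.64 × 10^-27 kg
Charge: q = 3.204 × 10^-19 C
3.39 × 10^-14 m

When a particle is accelerated through voltage V, it gains kinetic energy KE = qV.

The de Broglie wavelength is then λ = h/√(2mqV):

λ = h/√(2mqV)
λ = (6.626 × 10^-34 J·s) / √(2 × 6.64 × 10^-27 kg × 3.204 × 10^-19 C × 89743.1 V)
λ = 3.39 × 10^-14 m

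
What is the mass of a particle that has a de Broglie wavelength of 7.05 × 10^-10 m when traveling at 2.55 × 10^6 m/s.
3.69 × 10^-31 kg

From the de Broglie relation λ = h/(mv), we solve for m:

m = h/(λv)
m = (6.626 × 10^-34 J·s) / (7.05 × 10^-10 m × 2.55 × 10^6 m/s)
m = 3.69 × 10^-31 kg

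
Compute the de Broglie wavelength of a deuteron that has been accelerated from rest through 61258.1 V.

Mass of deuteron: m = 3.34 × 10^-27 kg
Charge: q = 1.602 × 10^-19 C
8.18 × 10^-14 m

When a particle is accelerated through voltage V, it gains kinetic energy KE = qV.

The de Broglie wavelength is then λ = h/√(2mqV):

λ = h/√(2mqV)
λ = (6.626 × 10^-34 J·s) / √(2 × 3.34 × 10^-27 kg × 1.602 × 10^-19 C × 61258.1 V)
λ = 8.18 × 10^-14 m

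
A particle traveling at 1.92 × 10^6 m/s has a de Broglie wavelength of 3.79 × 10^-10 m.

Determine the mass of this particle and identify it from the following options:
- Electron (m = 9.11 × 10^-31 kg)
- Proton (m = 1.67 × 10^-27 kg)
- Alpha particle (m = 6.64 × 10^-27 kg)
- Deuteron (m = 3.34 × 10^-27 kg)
The particle is an electron.

From λ = h/(mv), solve for mass:

m = h/(λv)
m = (6.626 × 10^-34 J·s) / (3.79 × 10^-10 m × 1.92 × 10^6 m/s)
m = 9.11 × 10^-31 kg

Comparing with the listed masses, this is closest to an electron.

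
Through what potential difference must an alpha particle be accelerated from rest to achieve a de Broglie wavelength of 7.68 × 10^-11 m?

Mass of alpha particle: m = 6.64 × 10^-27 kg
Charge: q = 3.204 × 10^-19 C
1.75 × 10^-2 V

From λ = h/√(2mqV), we solve for V:

λ² = h²/(2mqV)
V = h²/(2mqλ²)
V = (6.626 × 10^-34 J·s)² / (2 × 6.64 × 10^-27 kg × 3.204 × 10^-19 C × (7.68 × 10^-11 m)²)
V = 1.75 × 10^-2 V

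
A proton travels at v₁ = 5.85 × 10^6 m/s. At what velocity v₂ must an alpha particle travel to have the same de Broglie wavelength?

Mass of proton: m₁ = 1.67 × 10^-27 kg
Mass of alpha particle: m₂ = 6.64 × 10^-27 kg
v₂ = 1.47 × 10^6 m/s

For equal de Broglie wavelengths: λ₁ = λ₂

h/(m₁v₁) = h/(m₂v₂)
m₁v₁ = m₂v₂
v₂ = v₁ · (m₁/m₂)

v₂ = 5.85 × 10^6 m/s × (1.67 × 10^-27 kg / 6.64 × 10^-27 kg)
v₂ = 1.47 × 10^6 m/s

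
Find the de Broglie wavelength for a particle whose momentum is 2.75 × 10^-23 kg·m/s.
2.41 × 10^-11 m

Using the de Broglie relation λ = h/p:

λ = h/p
λ = (6.626 × 10^-34 J·s) / (2.75 × 10^-23 kg·m/s)
λ = 2.41 × 10^-11 m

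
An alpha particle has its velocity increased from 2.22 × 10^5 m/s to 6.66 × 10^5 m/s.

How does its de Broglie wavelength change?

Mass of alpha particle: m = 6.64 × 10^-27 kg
The wavelength decreases by a factor of 3.

Using λ = h/(mv):

Initial wavelength: λ₁ = h/(mv₁) = 4.50 × 10^-13 m
Final wavelength: λ₂ = h/(mv₂) = 1.50 × 10^-13 m

Since λ ∝ 1/v, when velocity increases by a factor of 3, the wavelength decreases by a factor of 3.

λ₂/λ₁ = v₁/v₂ = 1/3

The wavelength decreases by a factor of 3.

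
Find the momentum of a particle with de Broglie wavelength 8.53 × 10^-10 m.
7.77 × 10^-25 kg·m/s

From the de Broglie relation λ = h/p, we solve for p:

p = h/λ
p = (6.626 × 10^-34 J·s) / (8.53 × 10^-10 m)
p = 7.77 × 10^-25 kg·m/s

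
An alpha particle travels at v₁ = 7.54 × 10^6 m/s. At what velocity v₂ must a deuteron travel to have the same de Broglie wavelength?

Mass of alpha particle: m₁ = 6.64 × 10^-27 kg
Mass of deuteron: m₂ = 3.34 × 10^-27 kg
v₂ = 1.50 × 10^7 m/s

For equal de Broglie wavelengths: λ₁ = λ₂

h/(m₁v₁) = h/(m₂v₂)
m₁v₁ = m₂v₂
v₂ = v₁ · (m₁/m₂)

v₂ = 7.54 × 10^6 m/s × (6.64 × 10^-27 kg / 3.34 × 10^-27 kg)
v₂ = 1.50 × 10^7 m/s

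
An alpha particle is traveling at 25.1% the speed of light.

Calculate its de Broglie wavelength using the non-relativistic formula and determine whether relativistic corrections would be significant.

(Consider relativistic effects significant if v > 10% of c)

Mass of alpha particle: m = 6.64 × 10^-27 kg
Yes, relativistic corrections are needed.

Using the non-relativistic de Broglie formula λ = h/(mv):

v = 25.1% × c = 7.525 × 10^7 m/s

λ = h/(mv)
λ = (6.626 × 10^-34 J·s) / (6.64 × 10^-27 kg × 7.525 × 10^7 m/s)
λ = 1.33 × 10^-15 m

Since v = 25.1% of c > 10% of c, relativistic corrections ARE significant and the actual wavelength would differ from this non-relativistic estimate.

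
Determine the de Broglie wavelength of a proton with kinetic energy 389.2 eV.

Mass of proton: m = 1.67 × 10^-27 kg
1.45 × 10^-12 m

Using λ = h/√(2mKE):

First convert KE to Joules: KE = 389.2 eV = 6.236 × 10^-17 J

λ = h/√(2mKE)
λ = (6.626 × 10^-34 J·s) / √(2 × 1.67 × 10^-27 kg × 6.236 × 10^-17 J)
λ = 1.45 × 10^-12 m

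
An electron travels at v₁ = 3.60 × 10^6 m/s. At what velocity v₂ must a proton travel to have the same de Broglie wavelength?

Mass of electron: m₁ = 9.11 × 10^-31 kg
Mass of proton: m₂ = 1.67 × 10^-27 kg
v₂ = 1.96 × 10^3 m/s

For equal de Broglie wavelengths: λ₁ = λ₂

h/(m₁v₁) = h/(m₂v₂)
m₁v₁ = m₂v₂
v₂ = v₁ · (m₁/m₂)

v₂ = 3.60 × 10^6 m/s × (9.11 × 10^-31 kg / 1.67 × 10^-27 kg)
v₂ = 1.96 × 10^3 m/s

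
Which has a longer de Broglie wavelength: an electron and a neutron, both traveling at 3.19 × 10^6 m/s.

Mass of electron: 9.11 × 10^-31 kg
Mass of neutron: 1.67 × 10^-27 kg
The electron has the longer wavelength.

Using λ = h/(mv), since both particles have the same velocity, the wavelength depends only on mass.

For electron: λ₁ = h/(m₁v) = 2.28 × 10^-10 m
For neutron: λ₂ = h/(m₂v) = 1.24 × 10^-13 m

Since λ ∝ 1/m at constant velocity, the lighter particle has the longer wavelength.

The electron has the longer de Broglie wavelength.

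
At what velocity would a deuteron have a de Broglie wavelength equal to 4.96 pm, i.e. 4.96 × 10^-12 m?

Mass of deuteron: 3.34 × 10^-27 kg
4.00 × 10^4 m/s

From λ = h/(mv), solve for v:

v = h/(mλ)
v = (6.626 × 10^-34 J·s) / (3.34 × 10^-27 kg × 4.96 × 10^-12 m)
v = 4.00 × 10^4 m/s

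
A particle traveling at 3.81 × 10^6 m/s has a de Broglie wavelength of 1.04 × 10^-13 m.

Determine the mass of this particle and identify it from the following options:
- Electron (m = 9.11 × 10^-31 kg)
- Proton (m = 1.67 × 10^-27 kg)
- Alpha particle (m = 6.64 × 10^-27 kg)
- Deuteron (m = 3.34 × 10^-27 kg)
The particle is a proton.

From λ = h/(mv), solve for mass:

m = h/(λv)
m = (6.626 × 10^-34 J·s) / (1.04 × 10^-13 m × 3.81 × 10^6 m/s)
m = 1.67 × 10^-27 kg

Comparing with the listed masses, this is closest to a proton.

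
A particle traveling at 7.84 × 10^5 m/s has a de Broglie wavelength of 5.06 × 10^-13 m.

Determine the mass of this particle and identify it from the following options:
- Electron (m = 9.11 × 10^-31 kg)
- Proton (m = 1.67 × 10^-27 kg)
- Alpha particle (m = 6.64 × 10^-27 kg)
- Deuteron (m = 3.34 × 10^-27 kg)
The particle is a proton.

From λ = h/(mv), solve for mass:

m = h/(λv)
m = (6.626 × 10^-34 J·s) / (5.06 × 10^-13 m × 7.84 × 10^5 m/s)
m = 1.67 × 10^-27 kg

Comparing with the listed masses, this is closest to a proton.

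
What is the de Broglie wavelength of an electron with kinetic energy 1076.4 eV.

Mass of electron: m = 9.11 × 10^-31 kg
3.74 × 10^-11 m

Using λ = h/√(2mKE):

First convert KE to Joules: KE = 1076.4 eV = 1.725 × 10^-16 J

λ = h/√(2mKE)
λ = (6.626 × 10^-34 J·s) / √(2 × 9.11 × 10^-31 kg × 1.725 × 10^-16 J)
λ = 3.74 × 10^-11 m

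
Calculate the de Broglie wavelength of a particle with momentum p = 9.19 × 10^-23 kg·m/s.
7.21 × 10^-12 m

Using the de Broglie relation λ = h/p:

λ = h/p
λ = (6.626 × 10^-34 J·s) / (9.19 × 10^-23 kg·m/s)
λ = 7.21 × 10^-12 m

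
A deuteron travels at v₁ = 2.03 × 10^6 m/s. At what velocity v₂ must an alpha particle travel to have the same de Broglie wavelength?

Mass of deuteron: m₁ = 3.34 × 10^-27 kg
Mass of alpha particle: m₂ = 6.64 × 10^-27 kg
v₂ = 1.02 × 10^6 m/s

For equal de Broglie wavelengths: λ₁ = λ₂

h/(m₁v₁) = h/(m₂v₂)
m₁v₁ = m₂v₂
v₂ = v₁ · (m₁/m₂)

v₂ = 2.03 × 10^6 m/s × (3.34 × 10^-27 kg / 6.64 × 10^-27 kg)
v₂ = 1.02 × 10^6 m/s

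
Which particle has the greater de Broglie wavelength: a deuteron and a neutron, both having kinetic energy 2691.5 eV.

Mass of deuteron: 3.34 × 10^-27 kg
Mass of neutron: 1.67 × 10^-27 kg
The neutron has the longer wavelength.

Using λ = h/√(2mKE):

For deuteron: λ₁ = h/√(2m₁KE) = 3.90 × 10^-13 m
For neutron: λ₂ = h/√(2m₂KE) = 5.52 × 10^-13 m

Since λ ∝ 1/√m at constant kinetic energy, the lighter particle has the longer wavelength.

The neutron has the longer de Broglie wavelength.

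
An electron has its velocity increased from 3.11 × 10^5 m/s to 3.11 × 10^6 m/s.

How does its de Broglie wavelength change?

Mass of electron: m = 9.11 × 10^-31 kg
The wavelength decreases by a factor of 10.

Using λ = h/(mv):

Initial wavelength: λ₁ = h/(mv₁) = 2.34 × 10^-9 m
Final wavelength: λ₂ = h/(mv₂) = 2.34 × 10^-10 m

Since λ ∝ 1/v, when velocity increases by a factor of 10, the wavelength decreases by a factor of 10.

λ₂/λ₁ = v₁/v₂ = 1/10

The wavelength decreases by a factor of 10.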